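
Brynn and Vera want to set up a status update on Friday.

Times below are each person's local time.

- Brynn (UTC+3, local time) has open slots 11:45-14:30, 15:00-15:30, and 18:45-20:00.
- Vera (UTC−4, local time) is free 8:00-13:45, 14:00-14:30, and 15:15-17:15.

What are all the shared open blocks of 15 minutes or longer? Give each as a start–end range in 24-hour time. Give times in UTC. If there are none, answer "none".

Brynn → UTC: 08:45–11:30, 12:00–12:30, 15:45–17:00.
Vera → UTC: 12:00–17:45, 18:00–18:30, 19:15–21:15.
Brynn ∩ Vera: 12:00–12:30, 15:45–17:00.
Windows ≥ 15 min: 12:00–12:30, 15:45–17:00.

12:00–12:30, 15:45–17:00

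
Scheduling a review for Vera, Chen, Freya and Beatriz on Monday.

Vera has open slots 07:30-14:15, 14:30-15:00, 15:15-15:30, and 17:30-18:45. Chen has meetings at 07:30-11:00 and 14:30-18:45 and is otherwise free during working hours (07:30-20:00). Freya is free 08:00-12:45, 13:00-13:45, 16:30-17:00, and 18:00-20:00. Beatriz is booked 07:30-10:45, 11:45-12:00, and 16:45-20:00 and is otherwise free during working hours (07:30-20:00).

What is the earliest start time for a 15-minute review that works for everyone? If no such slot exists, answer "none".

11:00

Chen free within 07:30–20:00: 11:00–14:30, 18:45–20:00.
Beatriz free within 07:30–20:00: 10:45–11:45, 12:00–16:45.
Vera ∩ Chen: 11:00–14:15.
Vera ∩ Chen ∩ Freya: 11:00–12:45, 13:00–13:45.
Vera ∩ Chen ∩ Freya ∩ Beatriz: 11:00–11:45, 12:00–12:45, 13:00–13:45.
Windows ≥ 15 min: 11:00–11:45, 12:00–12:45, 13:00–13:45.
Earliest such window starts at 11:00.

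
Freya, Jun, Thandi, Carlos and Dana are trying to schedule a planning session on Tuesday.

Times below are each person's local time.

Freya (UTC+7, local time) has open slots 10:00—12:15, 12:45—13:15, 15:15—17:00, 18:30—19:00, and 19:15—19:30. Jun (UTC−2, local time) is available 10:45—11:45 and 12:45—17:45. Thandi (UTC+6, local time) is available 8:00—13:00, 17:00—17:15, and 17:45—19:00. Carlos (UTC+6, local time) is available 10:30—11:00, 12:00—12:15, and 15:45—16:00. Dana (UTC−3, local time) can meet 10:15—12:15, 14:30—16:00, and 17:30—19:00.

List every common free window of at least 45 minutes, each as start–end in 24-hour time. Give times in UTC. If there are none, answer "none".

none

Freya → UTC: 03:00–05:15, 05:45–06:15, 08:15–10:00, 11:30–12:00, 12:15–12:30.
Jun → UTC: 12:45–13:45, 14:45–19:45.
Thandi → UTC: 02:00–07:00, 11:00–11:15, 11:45–13:00.
Carlos → UTC: 04:30–05:00, 06:00–06:15, 09:45–10:00.
Dana → UTC: 13:15–15:15, 17:30–19:00, 20:30–22:00.
Freya ∩ Jun: (none).
Freya ∩ Jun ∩ Thandi: (none).
Freya ∩ Jun ∩ Thandi ∩ Carlos: (none).
Freya ∩ Jun ∩ Thandi ∩ Carlos ∩ Dana: (none).
Windows ≥ 45 min: (none).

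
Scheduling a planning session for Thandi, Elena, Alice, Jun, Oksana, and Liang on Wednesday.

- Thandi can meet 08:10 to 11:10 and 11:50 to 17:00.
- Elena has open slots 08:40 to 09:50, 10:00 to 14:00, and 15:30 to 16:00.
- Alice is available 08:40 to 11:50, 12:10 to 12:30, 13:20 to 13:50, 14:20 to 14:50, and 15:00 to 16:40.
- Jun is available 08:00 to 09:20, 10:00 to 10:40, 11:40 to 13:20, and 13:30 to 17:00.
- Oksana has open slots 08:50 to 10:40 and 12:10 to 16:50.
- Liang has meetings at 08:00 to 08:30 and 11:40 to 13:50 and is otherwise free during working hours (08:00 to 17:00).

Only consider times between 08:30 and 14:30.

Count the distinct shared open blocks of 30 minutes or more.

2

Liang free within 08:00–17:00: 08:30–11:40, 13:50–17:00.
Thandi ∩ Elena: 08:40–09:50, 10:00–11:10, 11:50–14:00, 15:30–16:00.
Thandi ∩ Elena ∩ Alice: 08:40–09:50, 10:00–11:10, 12:10–12:30, 13:20–13:50, 15:30–16:00.
Thandi ∩ Elena ∩ Alice ∩ Jun: 08:40–09:20, 10:00–10:40, 12:10–12:30, 13:30–13:50, 15:30–16:00.
Thandi ∩ Elena ∩ Alice ∩ Jun ∩ Oksana: 08:50–09:20, 10:00–10:40, 12:10–12:30, 13:30–13:50, 15:30–16:00.
Thandi ∩ Elena ∩ Alice ∩ Jun ∩ Oksana ∩ Liang: 08:50–09:20, 10:00–10:40, 15:30–16:00.
Restricted to 08:30–14:30: 08:50–09:20, 10:00–10:40.
Windows ≥ 30 min: 08:50–09:20, 10:00–10:40.
That's 2 windows.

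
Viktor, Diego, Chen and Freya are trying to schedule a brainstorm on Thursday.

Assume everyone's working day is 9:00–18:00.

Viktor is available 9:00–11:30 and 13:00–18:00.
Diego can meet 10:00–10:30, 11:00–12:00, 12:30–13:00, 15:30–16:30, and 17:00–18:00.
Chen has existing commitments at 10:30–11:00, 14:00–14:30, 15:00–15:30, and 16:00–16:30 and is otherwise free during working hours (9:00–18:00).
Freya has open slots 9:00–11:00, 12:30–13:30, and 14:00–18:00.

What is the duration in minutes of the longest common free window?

60 minutes

Chen free within 09:00–18:00: 09:00–10:30, 11:00–14:00, 14:30–15:00, 15:30–16:00, 16:30–18:00.
Viktor ∩ Diego: 10:00–10:30, 11:00–11:30, 15:30–16:30, 17:00–18:00.
Viktor ∩ Diego ∩ Chen: 10:00–10:30, 11:00–11:30, 15:30–16:00, 17:00–18:00.
Viktor ∩ Diego ∩ Chen ∩ Freya: 10:00–10:30, 15:30–16:00, 17:00–18:00.
Common window lengths: 30, 30, 60 min; longest is 60.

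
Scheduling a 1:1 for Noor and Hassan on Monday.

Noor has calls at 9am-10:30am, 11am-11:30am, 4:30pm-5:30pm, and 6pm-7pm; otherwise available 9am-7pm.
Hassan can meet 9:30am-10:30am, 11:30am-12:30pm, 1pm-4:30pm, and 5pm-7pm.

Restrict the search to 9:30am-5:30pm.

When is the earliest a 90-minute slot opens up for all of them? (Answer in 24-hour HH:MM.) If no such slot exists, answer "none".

13:00

Noor free within 09:00–19:00: 10:30–11:00, 11:30–16:30, 17:30–18:00.
Noor ∩ Hassan: 11:30–12:30, 13:00–16:30, 17:30–18:00.
Restricted to 09:30–17:30: 11:30–12:30, 13:00–16:30.
Windows ≥ 90 min: 13:00–16:30.
Earliest such window starts at 13:00.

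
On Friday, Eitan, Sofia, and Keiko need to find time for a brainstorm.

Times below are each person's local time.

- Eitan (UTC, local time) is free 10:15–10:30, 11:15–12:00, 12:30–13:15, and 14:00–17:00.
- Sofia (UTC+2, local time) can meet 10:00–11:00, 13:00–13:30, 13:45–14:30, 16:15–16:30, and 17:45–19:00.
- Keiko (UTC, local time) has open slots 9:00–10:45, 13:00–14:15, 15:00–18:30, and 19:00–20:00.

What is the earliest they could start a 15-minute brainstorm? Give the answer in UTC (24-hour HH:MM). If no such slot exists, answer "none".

Eitan → UTC: 10:15–10:30, 11:15–12:00, 12:30–13:15, 14:00–17:00.
Sofia → UTC: 08:00–09:00, 11:00–11:30, 11:45–12:30, 14:15–14:30, 15:45–17:00.
Keiko → UTC: 09:00–10:45, 13:00–14:15, 15:00–18:30, 19:00–20:00.
Eitan ∩ Sofia: 11:15–11:30, 11:45–12:00, 14:15–14:30, 15:45–17:00.
Eitan ∩ Sofia ∩ Keiko: 15:45–17:00.
Windows ≥ 15 min: 15:45–17:00.
Earliest such window starts at 15:45.

15:45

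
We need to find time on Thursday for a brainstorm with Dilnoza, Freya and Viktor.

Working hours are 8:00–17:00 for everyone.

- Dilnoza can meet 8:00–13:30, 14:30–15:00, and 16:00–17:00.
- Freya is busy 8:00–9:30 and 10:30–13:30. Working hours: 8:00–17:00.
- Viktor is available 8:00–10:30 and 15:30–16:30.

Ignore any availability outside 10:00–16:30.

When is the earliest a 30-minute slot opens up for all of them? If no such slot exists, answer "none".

10:00

Freya free within 08:00–17:00: 09:30–10:30, 13:30–17:00.
Dilnoza ∩ Freya: 09:30–10:30, 14:30–15:00, 16:00–17:00.
Dilnoza ∩ Freya ∩ Viktor: 09:30–10:30, 16:00–16:30.
Restricted to 10:00–16:30: 10:00–10:30, 16:00–16:30.
Windows ≥ 30 min: 10:00–10:30, 16:00–16:30.
Earliest such window starts at 10:00.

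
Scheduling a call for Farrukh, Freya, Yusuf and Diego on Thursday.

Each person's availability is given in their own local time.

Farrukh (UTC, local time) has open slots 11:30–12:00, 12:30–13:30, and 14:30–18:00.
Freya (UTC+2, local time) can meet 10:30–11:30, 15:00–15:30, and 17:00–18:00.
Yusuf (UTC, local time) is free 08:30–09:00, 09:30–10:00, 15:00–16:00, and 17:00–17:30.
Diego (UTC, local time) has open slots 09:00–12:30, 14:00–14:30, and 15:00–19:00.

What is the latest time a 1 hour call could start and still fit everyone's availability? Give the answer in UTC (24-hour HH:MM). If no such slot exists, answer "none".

Farrukh → UTC: 11:30–12:00, 12:30–13:30, 14:30–18:00.
Freya → UTC: 08:30–09:30, 13:00–13:30, 15:00–16:00.
Yusuf → UTC: 08:30–09:00, 09:30–10:00, 15:00–16:00, 17:00–17:30.
Diego → UTC: 09:00–12:30, 14:00–14:30, 15:00–19:00.
Farrukh ∩ Freya: 13:00–13:30, 15:00–16:00.
Farrukh ∩ Freya ∩ Yusuf: 15:00–16:00.
Farrukh ∩ Freya ∩ Yusuf ∩ Diego: 15:00–16:00.
Windows ≥ 60 min: 15:00–16:00.
Latest start in the last window 15:00–16:00 is 16:00 − 60 min = 15:00.

15:00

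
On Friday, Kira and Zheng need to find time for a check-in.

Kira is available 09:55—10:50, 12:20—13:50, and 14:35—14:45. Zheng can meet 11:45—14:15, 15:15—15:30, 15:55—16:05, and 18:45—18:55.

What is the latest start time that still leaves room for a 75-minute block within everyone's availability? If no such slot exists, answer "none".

Kira ∩ Zheng: 12:20–13:50.
Windows ≥ 75 min: 12:20–13:50.
Latest start in the last window 12:20–13:50 is 13:50 − 75 min = 12:35.

12:35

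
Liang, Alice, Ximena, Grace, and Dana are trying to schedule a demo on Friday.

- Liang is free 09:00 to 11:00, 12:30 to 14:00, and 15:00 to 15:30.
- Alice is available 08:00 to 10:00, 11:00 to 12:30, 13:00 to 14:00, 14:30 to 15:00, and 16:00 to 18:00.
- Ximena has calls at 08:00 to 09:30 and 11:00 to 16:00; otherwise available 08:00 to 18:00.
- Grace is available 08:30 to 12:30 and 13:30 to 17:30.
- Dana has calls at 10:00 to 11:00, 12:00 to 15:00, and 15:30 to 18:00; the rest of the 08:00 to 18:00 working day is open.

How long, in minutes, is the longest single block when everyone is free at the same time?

Ximena free within 08:00–18:00: 09:30–11:00, 16:00–18:00.
Dana free within 08:00–18:00: 08:00–10:00, 11:00–12:00, 15:00–15:30.
Liang ∩ Alice: 09:00–10:00, 13:00–14:00.
Liang ∩ Alice ∩ Ximena: 09:30–10:00.
Liang ∩ Alice ∩ Ximena ∩ Grace: 09:30–10:00.
Liang ∩ Alice ∩ Ximena ∩ Grace ∩ Dana: 09:30–10:00.
Single common window of 30 minutes.

30 minutes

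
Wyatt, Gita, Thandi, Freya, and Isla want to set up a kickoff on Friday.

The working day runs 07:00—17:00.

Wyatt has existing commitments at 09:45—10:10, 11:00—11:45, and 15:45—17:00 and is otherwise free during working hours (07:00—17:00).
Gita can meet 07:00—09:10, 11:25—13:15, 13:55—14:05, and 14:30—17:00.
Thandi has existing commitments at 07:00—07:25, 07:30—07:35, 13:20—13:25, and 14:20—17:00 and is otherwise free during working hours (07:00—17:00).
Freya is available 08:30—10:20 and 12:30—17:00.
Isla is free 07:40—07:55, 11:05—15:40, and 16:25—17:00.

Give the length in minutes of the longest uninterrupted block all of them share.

Wyatt free within 07:00–17:00: 07:00–09:45, 10:10–11:00, 11:45–15:45.
Thandi free within 07:00–17:00: 07:25–07:30, 07:35–13:20, 13:25–14:20.
Wyatt ∩ Gita: 07:00–09:10, 11:45–13:15, 13:55–14:05, 14:30–15:45.
Wyatt ∩ Gita ∩ Thandi: 07:25–07:30, 07:35–09:10, 11:45–13:15, 13:55–14:05.
Wyatt ∩ Gita ∩ Thandi ∩ Freya: 08:30–09:10, 12:30–13:15, 13:55–14:05.
Wyatt ∩ Gita ∩ Thandi ∩ Freya ∩ Isla: 12:30–13:15, 13:55–14:05.
Common window lengths: 45, 10 min; longest is 45.

45 minutes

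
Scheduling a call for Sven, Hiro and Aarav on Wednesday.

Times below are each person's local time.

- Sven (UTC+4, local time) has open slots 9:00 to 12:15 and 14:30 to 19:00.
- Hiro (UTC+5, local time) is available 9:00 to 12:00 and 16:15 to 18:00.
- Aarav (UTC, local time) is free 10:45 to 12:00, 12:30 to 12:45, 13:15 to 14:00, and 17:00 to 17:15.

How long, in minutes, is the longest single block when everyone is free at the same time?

45 minutes

Sven → UTC: 05:00–08:15, 10:30–15:00.
Hiro → UTC: 04:00–07:00, 11:15–13:00.
Aarav → UTC: 10:45–12:00, 12:30–12:45, 13:15–14:00, 17:00–17:15.
Sven ∩ Hiro: 05:00–07:00, 11:15–13:00.
Sven ∩ Hiro ∩ Aarav: 11:15–12:00, 12:30–12:45.
Common window lengths: 45, 15 min; longest is 45.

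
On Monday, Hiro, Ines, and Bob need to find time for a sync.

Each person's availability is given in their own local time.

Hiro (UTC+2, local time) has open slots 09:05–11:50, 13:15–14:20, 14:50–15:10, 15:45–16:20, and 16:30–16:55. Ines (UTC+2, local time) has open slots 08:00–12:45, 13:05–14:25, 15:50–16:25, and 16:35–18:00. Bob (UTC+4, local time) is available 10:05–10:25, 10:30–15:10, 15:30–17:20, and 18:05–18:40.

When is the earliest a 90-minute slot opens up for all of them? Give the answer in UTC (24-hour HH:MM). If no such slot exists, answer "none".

07:05

Hiro → UTC: 07:05–09:50, 11:15–12:20, 12:50–13:10, 13:45–14:20, 14:30–14:55.
Ines → UTC: 06:00–10:45, 11:05–12:25, 13:50–14:25, 14:35–16:00.
Bob → UTC: 06:05–06:25, 06:30–11:10, 11:30–13:20, 14:05–14:40.
Hiro ∩ Ines: 07:05–09:50, 11:15–12:20, 13:50–14:20, 14:35–14:55.
Hiro ∩ Ines ∩ Bob: 07:05–09:50, 11:30–12:20, 14:05–14:20, 14:35–14:40.
Windows ≥ 90 min: 07:05–09:50.
Earliest such window starts at 07:05.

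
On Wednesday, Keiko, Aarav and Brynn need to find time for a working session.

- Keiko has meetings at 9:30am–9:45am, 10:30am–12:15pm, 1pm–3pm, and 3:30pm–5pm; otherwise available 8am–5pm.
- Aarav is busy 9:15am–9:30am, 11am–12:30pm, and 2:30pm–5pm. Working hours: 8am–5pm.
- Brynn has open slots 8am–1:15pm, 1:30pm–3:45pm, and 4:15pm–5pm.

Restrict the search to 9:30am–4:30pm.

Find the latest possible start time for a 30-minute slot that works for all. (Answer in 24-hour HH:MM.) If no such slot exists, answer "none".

Keiko free within 08:00–17:00: 08:00–09:30, 09:45–10:30, 12:15–13:00, 15:00–15:30.
Aarav free within 08:00–17:00: 08:00–09:15, 09:30–11:00, 12:30–14:30.
Keiko ∩ Aarav: 08:00–09:15, 09:45–10:30, 12:30–13:00.
Keiko ∩ Aarav ∩ Brynn: 08:00–09:15, 09:45–10:30, 12:30–13:00.
Restricted to 09:30–16:30: 09:45–10:30, 12:30–13:00.
Windows ≥ 30 min: 09:45–10:30, 12:30–13:00.
Latest start in the last window 12:30–13:00 is 13:00 − 30 min = 12:30.

12:30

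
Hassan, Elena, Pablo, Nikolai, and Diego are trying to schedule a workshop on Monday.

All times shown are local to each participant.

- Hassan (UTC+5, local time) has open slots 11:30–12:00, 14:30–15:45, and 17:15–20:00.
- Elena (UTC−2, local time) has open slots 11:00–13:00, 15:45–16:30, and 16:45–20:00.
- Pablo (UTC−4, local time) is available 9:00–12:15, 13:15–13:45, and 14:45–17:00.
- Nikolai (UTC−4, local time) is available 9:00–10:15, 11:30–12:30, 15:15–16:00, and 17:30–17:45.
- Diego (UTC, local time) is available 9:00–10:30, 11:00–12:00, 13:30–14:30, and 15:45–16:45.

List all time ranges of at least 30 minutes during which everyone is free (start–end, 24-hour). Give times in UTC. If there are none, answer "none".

Hassan → UTC: 06:30–07:00, 09:30–10:45, 12:15–15:00.
Elena → UTC: 13:00–15:00, 17:45–18:30, 18:45–22:00.
Pablo → UTC: 13:00–16:15, 17:15–17:45, 18:45–21:00.
Nikolai → UTC: 13:00–14:15, 15:30–16:30, 19:15–20:00, 21:30–21:45.
Diego → UTC: 09:00–10:30, 11:00–12:00, 13:30–14:30, 15:45–16:45.
Hassan ∩ Elena: 13:00–15:00.
Hassan ∩ Elena ∩ Pablo: 13:00–15:00.
Hassan ∩ Elena ∩ Pablo ∩ Nikolai: 13:00–14:15.
Hassan ∩ Elena ∩ Pablo ∩ Nikolai ∩ Diego: 13:30–14:15.
Windows ≥ 30 min: 13:30–14:15.

13:30–14:15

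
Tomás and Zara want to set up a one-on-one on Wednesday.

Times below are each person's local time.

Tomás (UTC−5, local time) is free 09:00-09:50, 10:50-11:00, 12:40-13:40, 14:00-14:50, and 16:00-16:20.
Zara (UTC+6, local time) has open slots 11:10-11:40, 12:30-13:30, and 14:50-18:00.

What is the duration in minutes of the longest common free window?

Tomás → UTC: 14:00–14:50, 15:50–16:00, 17:40–18:40, 19:00–19:50, 21:00–21:20.
Zara → UTC: 05:10–05:40, 06:30–07:30, 08:50–12:00.
Tomás ∩ Zara: (none).
No common window.

0 minutes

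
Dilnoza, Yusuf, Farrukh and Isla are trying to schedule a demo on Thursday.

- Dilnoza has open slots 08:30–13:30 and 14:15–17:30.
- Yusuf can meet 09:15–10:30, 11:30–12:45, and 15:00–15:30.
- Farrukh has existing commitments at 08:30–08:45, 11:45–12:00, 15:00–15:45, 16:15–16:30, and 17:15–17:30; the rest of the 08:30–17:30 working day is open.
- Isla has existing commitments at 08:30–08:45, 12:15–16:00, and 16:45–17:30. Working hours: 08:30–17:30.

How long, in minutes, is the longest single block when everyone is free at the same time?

75 minutes

Farrukh free within 08:30–17:30: 08:45–11:45, 12:00–15:00, 15:45–16:15, 16:30–17:15.
Isla free within 08:30–17:30: 08:45–12:15, 16:00–16:45.
Dilnoza ∩ Yusuf: 09:15–10:30, 11:30–12:45, 15:00–15:30.
Dilnoza ∩ Yusuf ∩ Farrukh: 09:15–10:30, 11:30–11:45, 12:00–12:45.
Dilnoza ∩ Yusuf ∩ Farrukh ∩ Isla: 09:15–10:30, 11:30–11:45, 12:00–12:15.
Common window lengths: 75, 15, 15 min; longest is 75.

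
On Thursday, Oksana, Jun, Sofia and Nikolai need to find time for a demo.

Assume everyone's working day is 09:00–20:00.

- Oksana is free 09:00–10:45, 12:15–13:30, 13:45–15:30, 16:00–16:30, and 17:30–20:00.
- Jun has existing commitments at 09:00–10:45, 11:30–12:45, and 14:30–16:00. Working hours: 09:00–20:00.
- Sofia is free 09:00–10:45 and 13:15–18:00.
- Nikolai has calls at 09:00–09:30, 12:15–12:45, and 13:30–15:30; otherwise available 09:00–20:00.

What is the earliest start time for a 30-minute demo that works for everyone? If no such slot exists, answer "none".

Jun free within 09:00–20:00: 10:45–11:30, 12:45–14:30, 16:00–20:00.
Nikolai free within 09:00–20:00: 09:30–12:15, 12:45–13:30, 15:30–20:00.
Oksana ∩ Jun: 12:45–13:30, 13:45–14:30, 16:00–16:30, 17:30–20:00.
Oksana ∩ Jun ∩ Sofia: 13:15–13:30, 13:45–14:30, 16:00–16:30, 17:30–18:00.
Oksana ∩ Jun ∩ Sofia ∩ Nikolai: 13:15–13:30, 16:00–16:30, 17:30–18:00.
Windows ≥ 30 min: 16:00–16:30, 17:30–18:00.
Earliest such window starts at 16:00.

16:00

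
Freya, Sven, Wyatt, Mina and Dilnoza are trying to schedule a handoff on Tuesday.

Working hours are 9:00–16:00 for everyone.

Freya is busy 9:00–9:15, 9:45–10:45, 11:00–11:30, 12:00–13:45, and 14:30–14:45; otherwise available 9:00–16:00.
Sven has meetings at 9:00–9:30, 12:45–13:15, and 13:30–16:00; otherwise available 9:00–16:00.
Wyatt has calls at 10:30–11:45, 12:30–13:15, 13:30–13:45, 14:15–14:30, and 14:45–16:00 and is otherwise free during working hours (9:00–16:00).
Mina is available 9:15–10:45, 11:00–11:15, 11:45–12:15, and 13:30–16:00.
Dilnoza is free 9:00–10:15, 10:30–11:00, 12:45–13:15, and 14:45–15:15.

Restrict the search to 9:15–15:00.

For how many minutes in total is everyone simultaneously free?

15 minutes

Freya free within 09:00–16:00: 09:15–09:45, 10:45–11:00, 11:30–12:00, 13:45–14:30, 14:45–16:00.
Sven free within 09:00–16:00: 09:30–12:45, 13:15–13:30.
Wyatt free within 09:00–16:00: 09:00–10:30, 11:45–12:30, 13:15–13:30, 13:45–14:15, 14:30–14:45.
Freya ∩ Sven: 09:30–09:45, 10:45–11:00, 11:30–12:00.
Freya ∩ Sven ∩ Wyatt: 09:30–09:45, 11:45–12:00.
Freya ∩ Sven ∩ Wyatt ∩ Mina: 09:30–09:45, 11:45–12:00.
Freya ∩ Sven ∩ Wyatt ∩ Mina ∩ Dilnoza: 09:30–09:45.
Restricted to 09:15–15:00: 09:30–09:45.
Total common minutes: 15.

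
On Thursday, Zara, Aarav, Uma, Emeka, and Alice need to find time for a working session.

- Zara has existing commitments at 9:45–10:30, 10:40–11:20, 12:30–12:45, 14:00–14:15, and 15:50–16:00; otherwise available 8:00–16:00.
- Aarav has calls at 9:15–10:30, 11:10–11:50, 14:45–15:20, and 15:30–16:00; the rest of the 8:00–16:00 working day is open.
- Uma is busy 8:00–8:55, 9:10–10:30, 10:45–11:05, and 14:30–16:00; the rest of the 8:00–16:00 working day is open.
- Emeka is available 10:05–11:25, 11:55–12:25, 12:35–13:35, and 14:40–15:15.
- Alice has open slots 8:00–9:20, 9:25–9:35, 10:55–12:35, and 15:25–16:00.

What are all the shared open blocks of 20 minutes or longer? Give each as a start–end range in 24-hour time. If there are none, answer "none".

Zara free within 08:00–16:00: 08:00–09:45, 10:30–10:40, 11:20–12:30, 12:45–14:00, 14:15–15:50.
Aarav free within 08:00–16:00: 08:00–09:15, 10:30–11:10, 11:50–14:45, 15:20–15:30.
Uma free within 08:00–16:00: 08:55–09:10, 10:30–10:45, 11:05–14:30.
Zara ∩ Aarav: 08:00–09:15, 10:30–10:40, 11:50–12:30, 12:45–14:00, 14:15–14:45, 15:20–15:30.
Zara ∩ Aarav ∩ Uma: 08:55–09:10, 10:30–10:40, 11:50–12:30, 12:45–14:00, 14:15–14:30.
Zara ∩ Aarav ∩ Uma ∩ Emeka: 10:30–10:40, 11:55–12:25, 12:45–13:35.
Zara ∩ Aarav ∩ Uma ∩ Emeka ∩ Alice: 11:55–12:25.
Windows ≥ 20 min: 11:55–12:25.

11:55–12:25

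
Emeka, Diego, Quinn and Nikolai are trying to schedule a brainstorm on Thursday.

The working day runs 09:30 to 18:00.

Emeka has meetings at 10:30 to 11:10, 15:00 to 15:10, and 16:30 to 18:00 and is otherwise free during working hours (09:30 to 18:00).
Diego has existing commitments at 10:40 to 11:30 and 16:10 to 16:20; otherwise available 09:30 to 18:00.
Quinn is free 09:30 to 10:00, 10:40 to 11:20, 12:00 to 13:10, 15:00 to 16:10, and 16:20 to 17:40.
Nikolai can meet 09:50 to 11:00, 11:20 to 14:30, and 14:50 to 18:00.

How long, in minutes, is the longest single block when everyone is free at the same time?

Emeka free within 09:30–18:00: 09:30–10:30, 11:10–15:00, 15:10–16:30.
Diego free within 09:30–18:00: 09:30–10:40, 11:30–16:10, 16:20–18:00.
Emeka ∩ Diego: 09:30–10:30, 11:30–15:00, 15:10–16:10, 16:20–16:30.
Emeka ∩ Diego ∩ Quinn: 09:30–10:00, 12:00–13:10, 15:10–16:10, 16:20–16:30.
Emeka ∩ Diego ∩ Quinn ∩ Nikolai: 09:50–10:00, 12:00–13:10, 15:10–16:10, 16:20–16:30.
Common window lengths: 10, 70, 60, 10 min; longest is 70.

70 minutes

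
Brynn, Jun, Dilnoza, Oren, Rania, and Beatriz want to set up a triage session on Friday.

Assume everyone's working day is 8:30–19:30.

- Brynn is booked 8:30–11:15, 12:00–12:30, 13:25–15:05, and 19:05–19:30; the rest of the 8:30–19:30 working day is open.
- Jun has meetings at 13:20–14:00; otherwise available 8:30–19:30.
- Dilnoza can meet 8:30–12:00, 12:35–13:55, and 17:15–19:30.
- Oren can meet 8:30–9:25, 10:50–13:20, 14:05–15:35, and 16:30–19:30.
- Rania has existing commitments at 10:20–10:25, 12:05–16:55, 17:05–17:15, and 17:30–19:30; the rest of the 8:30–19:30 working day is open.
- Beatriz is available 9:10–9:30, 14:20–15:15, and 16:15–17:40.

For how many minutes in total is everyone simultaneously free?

15 minutes

Brynn free within 08:30–19:30: 11:15–12:00, 12:30–13:25, 15:05–19:05.
Jun free within 08:30–19:30: 08:30–13:20, 14:00–19:30.
Rania free within 08:30–19:30: 08:30–10:20, 10:25–12:05, 16:55–17:05, 17:15–17:30.
Brynn ∩ Jun: 11:15–12:00, 12:30–13:20, 15:05–19:05.
Brynn ∩ Jun ∩ Dilnoza: 11:15–12:00, 12:35–13:20, 17:15–19:05.
Brynn ∩ Jun ∩ Dilnoza ∩ Oren: 11:15–12:00, 12:35–13:20, 17:15–19:05.
Brynn ∩ Jun ∩ Dilnoza ∩ Oren ∩ Rania: 11:15–12:00, 17:15–17:30.
Brynn ∩ Jun ∩ Dilnoza ∩ Oren ∩ Rania ∩ Beatriz: 17:15–17:30.
Total common minutes: 15.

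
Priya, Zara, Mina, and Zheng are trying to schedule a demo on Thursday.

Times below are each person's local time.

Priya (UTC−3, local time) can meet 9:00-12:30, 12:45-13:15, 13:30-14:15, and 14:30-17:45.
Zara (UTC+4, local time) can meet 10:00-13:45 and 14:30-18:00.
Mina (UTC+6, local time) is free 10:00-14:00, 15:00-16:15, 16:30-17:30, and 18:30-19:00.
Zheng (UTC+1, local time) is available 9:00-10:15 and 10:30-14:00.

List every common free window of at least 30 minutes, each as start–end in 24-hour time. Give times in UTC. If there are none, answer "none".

12:30–13:00

Priya → UTC: 12:00–15:30, 15:45–16:15, 16:30–17:15, 17:30–20:45.
Zara → UTC: 06:00–09:45, 10:30–14:00.
Mina → UTC: 04:00–08:00, 09:00–10:15, 10:30–11:30, 12:30–13:00.
Zheng → UTC: 08:00–09:15, 09:30–13:00.
Priya ∩ Zara: 12:00–14:00.
Priya ∩ Zara ∩ Mina: 12:30–13:00.
Priya ∩ Zara ∩ Mina ∩ Zheng: 12:30–13:00.
Windows ≥ 30 min: 12:30–13:00.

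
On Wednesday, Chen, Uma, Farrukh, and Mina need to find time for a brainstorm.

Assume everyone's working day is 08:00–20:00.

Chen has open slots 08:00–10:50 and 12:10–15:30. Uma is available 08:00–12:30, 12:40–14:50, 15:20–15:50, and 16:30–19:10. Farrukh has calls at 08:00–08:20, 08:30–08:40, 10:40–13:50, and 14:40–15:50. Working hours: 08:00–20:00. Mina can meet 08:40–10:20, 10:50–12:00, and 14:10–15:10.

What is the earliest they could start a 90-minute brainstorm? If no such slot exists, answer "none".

Farrukh free within 08:00–20:00: 08:20–08:30, 08:40–10:40, 13:50–14:40, 15:50–20:00.
Chen ∩ Uma: 08:00–10:50, 12:10–12:30, 12:40–14:50, 15:20–15:30.
Chen ∩ Uma ∩ Farrukh: 08:20–08:30, 08:40–10:40, 13:50–14:40.
Chen ∩ Uma ∩ Farrukh ∩ Mina: 08:40–10:20, 14:10–14:40.
Windows ≥ 90 min: 08:40–10:20.
Earliest such window starts at 08:40.

08:40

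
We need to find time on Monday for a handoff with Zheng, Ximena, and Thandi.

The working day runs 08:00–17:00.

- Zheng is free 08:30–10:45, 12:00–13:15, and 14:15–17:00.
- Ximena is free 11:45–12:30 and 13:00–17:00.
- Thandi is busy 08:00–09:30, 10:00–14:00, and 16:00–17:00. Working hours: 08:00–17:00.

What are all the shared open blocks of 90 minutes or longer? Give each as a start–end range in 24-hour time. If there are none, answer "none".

14:15–16:00

Thandi free within 08:00–17:00: 09:30–10:00, 14:00–16:00.
Zheng ∩ Ximena: 12:00–12:30, 13:00–13:15, 14:15–17:00.
Zheng ∩ Ximena ∩ Thandi: 14:15–16:00.
Windows ≥ 90 min: 14:15–16:00.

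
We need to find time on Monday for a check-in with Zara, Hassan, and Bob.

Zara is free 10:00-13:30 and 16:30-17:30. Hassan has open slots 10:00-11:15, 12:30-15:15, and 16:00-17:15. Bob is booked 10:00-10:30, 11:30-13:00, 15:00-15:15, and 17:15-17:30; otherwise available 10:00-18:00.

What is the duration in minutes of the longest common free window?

45 minutes

Bob free within 10:00–18:00: 10:30–11:30, 13:00–15:00, 15:15–17:15, 17:30–18:00.
Zara ∩ Hassan: 10:00–11:15, 12:30–13:30, 16:30–17:15.
Zara ∩ Hassan ∩ Bob: 10:30–11:15, 13:00–13:30, 16:30–17:15.
Common window lengths: 45, 30, 45 min; longest is 45.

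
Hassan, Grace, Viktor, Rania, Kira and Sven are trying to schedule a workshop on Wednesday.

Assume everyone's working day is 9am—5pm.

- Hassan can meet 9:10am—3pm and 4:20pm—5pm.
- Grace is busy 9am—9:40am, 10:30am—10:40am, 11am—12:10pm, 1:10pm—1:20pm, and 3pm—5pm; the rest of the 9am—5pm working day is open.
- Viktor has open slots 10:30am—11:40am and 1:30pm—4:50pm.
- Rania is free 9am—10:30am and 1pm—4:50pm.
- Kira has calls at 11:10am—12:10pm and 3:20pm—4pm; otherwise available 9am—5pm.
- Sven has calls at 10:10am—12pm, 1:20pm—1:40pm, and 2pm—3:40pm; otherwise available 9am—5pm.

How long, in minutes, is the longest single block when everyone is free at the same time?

20 minutes

Grace free within 09:00–17:00: 09:40–10:30, 10:40–11:00, 12:10–13:10, 13:20–15:00.
Kira free within 09:00–17:00: 09:00–11:10, 12:10–15:20, 16:00–17:00.
Sven free within 09:00–17:00: 09:00–10:10, 12:00–13:20, 13:40–14:00, 15:40–17:00.
Hassan ∩ Grace: 09:40–10:30, 10:40–11:00, 12:10–13:10, 13:20–15:00.
Hassan ∩ Grace ∩ Viktor: 10:40–11:00, 13:30–15:00.
Hassan ∩ Grace ∩ Viktor ∩ Rania: 13:30–15:00.
Hassan ∩ Grace ∩ Viktor ∩ Rania ∩ Kira: 13:30–15:00.
Hassan ∩ Grace ∩ Viktor ∩ Rania ∩ Kira ∩ Sven: 13:40–14:00.
Single common window of 20 minutes.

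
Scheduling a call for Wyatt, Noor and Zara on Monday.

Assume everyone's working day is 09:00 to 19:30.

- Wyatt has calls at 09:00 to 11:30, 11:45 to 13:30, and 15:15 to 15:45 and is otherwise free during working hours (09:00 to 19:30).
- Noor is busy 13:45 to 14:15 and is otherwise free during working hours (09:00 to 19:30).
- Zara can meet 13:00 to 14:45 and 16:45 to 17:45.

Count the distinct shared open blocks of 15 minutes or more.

Wyatt free within 09:00–19:30: 11:30–11:45, 13:30–15:15, 15:45–19:30.
Noor free within 09:00–19:30: 09:00–13:45, 14:15–19:30.
Wyatt ∩ Noor: 11:30–11:45, 13:30–13:45, 14:15–15:15, 15:45–19:30.
Wyatt ∩ Noor ∩ Zara: 13:30–13:45, 14:15–14:45, 16:45–17:45.
Windows ≥ 15 min: 13:30–13:45, 14:15–14:45, 16:45–17:45.
That's 3 windows.

3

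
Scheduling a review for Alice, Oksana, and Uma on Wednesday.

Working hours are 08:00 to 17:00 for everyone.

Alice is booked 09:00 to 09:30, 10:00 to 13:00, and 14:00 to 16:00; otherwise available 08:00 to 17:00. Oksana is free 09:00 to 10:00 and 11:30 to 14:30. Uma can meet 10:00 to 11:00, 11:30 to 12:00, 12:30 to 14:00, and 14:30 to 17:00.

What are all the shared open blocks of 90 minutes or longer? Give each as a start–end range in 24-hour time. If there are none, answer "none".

Alice free within 08:00–17:00: 08:00–09:00, 09:30–10:00, 13:00–14:00, 16:00–17:00.
Alice ∩ Oksana: 09:30–10:00, 13:00–14:00.
Alice ∩ Oksana ∩ Uma: 13:00–14:00.
Windows ≥ 90 min: (none).

none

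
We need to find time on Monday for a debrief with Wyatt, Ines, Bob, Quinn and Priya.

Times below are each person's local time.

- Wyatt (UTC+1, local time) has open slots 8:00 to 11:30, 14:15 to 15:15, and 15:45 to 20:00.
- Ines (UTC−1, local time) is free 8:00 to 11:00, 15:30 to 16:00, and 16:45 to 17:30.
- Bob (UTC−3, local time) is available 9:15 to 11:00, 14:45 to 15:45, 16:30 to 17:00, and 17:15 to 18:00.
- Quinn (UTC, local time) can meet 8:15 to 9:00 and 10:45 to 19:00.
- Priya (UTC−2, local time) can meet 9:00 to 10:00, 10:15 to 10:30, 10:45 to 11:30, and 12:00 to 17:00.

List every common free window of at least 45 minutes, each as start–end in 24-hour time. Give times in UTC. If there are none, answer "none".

17:45–18:30

Wyatt → UTC: 07:00–10:30, 13:15–14:15, 14:45–19:00.
Ines → UTC: 09:00–12:00, 16:30–17:00, 17:45–18:30.
Bob → UTC: 12:15–14:00, 17:45–18:45, 19:30–20:00, 20:15–21:00.
Quinn → UTC: 08:15–09:00, 10:45–19:00.
Priya → UTC: 11:00–12:00, 12:15–12:30, 12:45–13:30, 14:00–19:00.
Wyatt ∩ Ines: 09:00–10:30, 16:30–17:00, 17:45–18:30.
Wyatt ∩ Ines ∩ Bob: 17:45–18:30.
Wyatt ∩ Ines ∩ Bob ∩ Quinn: 17:45–18:30.
Wyatt ∩ Ines ∩ Bob ∩ Quinn ∩ Priya: 17:45–18:30.
Windows ≥ 45 min: 17:45–18:30.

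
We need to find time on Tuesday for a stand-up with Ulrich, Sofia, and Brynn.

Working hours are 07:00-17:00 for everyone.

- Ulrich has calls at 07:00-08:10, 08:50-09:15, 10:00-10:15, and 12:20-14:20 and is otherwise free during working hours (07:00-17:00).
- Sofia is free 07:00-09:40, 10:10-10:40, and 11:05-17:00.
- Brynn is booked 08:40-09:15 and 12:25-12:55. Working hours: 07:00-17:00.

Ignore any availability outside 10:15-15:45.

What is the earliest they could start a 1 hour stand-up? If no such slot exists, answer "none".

Ulrich free within 07:00–17:00: 08:10–08:50, 09:15–10:00, 10:15–12:20, 14:20–17:00.
Brynn free within 07:00–17:00: 07:00–08:40, 09:15–12:25, 12:55–17:00.
Ulrich ∩ Sofia: 08:10–08:50, 09:15–09:40, 10:15–10:40, 11:05–12:20, 14:20–17:00.
Ulrich ∩ Sofia ∩ Brynn: 08:10–08:40, 09:15–09:40, 10:15–10:40, 11:05–12:20, 14:20–17:00.
Restricted to 10:15–15:45: 10:15–10:40, 11:05–12:20, 14:20–15:45.
Windows ≥ 60 min: 11:05–12:20, 14:20–15:45.
Earliest such window starts at 11:05.

11:05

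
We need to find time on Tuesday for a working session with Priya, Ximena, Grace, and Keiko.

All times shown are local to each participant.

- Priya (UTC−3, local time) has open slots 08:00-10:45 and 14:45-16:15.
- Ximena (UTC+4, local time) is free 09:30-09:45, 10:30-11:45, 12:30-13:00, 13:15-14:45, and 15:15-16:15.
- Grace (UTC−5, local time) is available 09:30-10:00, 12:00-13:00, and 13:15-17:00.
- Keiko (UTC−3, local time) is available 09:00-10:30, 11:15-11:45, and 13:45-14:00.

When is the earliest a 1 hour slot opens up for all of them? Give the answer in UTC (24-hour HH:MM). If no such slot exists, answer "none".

none

Priya → UTC: 11:00–13:45, 17:45–19:15.
Ximena → UTC: 05:30–05:45, 06:30–07:45, 08:30–09:00, 09:15–10:45, 11:15–12:15.
Grace → UTC: 14:30–15:00, 17:00–18:00, 18:15–22:00.
Keiko → UTC: 12:00–13:30, 14:15–14:45, 16:45–17:00.
Priya ∩ Ximena: 11:15–12:15.
Priya ∩ Ximena ∩ Grace: (none).
Priya ∩ Ximena ∩ Grace ∩ Keiko: (none).
Windows ≥ 60 min: (none).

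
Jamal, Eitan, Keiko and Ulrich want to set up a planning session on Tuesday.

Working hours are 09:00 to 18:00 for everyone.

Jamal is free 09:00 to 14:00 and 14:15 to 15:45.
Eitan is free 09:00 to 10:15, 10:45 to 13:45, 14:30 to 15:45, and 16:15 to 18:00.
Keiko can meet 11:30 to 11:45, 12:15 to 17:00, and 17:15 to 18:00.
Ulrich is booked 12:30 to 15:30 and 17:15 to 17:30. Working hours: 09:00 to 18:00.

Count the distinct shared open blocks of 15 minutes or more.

Ulrich free within 09:00–18:00: 09:00–12:30, 15:30–17:15, 17:30–18:00.
Jamal ∩ Eitan: 09:00–10:15, 10:45–13:45, 14:30–15:45.
Jamal ∩ Eitan ∩ Keiko: 11:30–11:45, 12:15–13:45, 14:30–15:45.
Jamal ∩ Eitan ∩ Keiko ∩ Ulrich: 11:30–11:45, 12:15–12:30, 15:30–15:45.
Windows ≥ 15 min: 11:30–11:45, 12:15–12:30, 15:30–15:45.
That's 3 windows.

3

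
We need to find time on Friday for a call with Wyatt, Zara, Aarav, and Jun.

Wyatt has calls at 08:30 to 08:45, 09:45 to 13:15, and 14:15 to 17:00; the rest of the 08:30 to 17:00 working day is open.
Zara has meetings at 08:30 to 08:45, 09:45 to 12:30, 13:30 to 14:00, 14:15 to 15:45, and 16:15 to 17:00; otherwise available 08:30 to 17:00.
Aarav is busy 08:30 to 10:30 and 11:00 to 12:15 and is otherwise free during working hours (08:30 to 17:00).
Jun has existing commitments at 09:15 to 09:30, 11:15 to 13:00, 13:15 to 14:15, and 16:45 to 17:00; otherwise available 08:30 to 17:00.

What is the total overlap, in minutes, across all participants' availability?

Wyatt free within 08:30–17:00: 08:45–09:45, 13:15–14:15.
Zara free within 08:30–17:00: 08:45–09:45, 12:30–13:30, 14:00–14:15, 15:45–16:15.
Aarav free within 08:30–17:00: 10:30–11:00, 12:15–17:00.
Jun free within 08:30–17:00: 08:30–09:15, 09:30–11:15, 13:00–13:15, 14:15–16:45.
Wyatt ∩ Zara: 08:45–09:45, 13:15–13:30, 14:00–14:15.
Wyatt ∩ Zara ∩ Aarav: 13:15–13:30, 14:00–14:15.
Wyatt ∩ Zara ∩ Aarav ∩ Jun: (none).
Total common minutes: 0.

0 minutes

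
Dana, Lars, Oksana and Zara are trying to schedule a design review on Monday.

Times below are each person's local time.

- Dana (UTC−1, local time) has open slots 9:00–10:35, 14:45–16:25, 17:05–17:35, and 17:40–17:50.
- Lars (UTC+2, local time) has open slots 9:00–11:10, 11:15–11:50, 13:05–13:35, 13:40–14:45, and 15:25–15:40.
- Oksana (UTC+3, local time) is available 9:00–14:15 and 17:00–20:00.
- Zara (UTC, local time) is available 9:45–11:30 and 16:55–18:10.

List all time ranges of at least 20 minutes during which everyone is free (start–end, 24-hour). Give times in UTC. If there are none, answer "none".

none

Dana → UTC: 10:00–11:35, 15:45–17:25, 18:05–18:35, 18:40–18:50.
Lars → UTC: 07:00–09:10, 09:15–09:50, 11:05–11:35, 11:40–12:45, 13:25–13:40.
Oksana → UTC: 06:00–11:15, 14:00–17:00.
Zara → UTC: 09:45–11:30, 16:55–18:10.
Dana ∩ Lars: 11:05–11:35.
Dana ∩ Lars ∩ Oksana: 11:05–11:15.
Dana ∩ Lars ∩ Oksana ∩ Zara: 11:05–11:15.
Windows ≥ 20 min: (none).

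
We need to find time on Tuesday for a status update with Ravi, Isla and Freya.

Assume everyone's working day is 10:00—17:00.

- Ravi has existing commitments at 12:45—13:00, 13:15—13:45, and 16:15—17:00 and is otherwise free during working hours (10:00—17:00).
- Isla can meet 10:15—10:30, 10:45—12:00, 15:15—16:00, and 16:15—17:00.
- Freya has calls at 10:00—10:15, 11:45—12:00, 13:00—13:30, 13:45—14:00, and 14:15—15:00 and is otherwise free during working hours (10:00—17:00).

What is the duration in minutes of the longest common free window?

Ravi free within 10:00–17:00: 10:00–12:45, 13:00–13:15, 13:45–16:15.
Freya free within 10:00–17:00: 10:15–11:45, 12:00–13:00, 13:30–13:45, 14:00–14:15, 15:00–17:00.
Ravi ∩ Isla: 10:15–10:30, 10:45–12:00, 15:15–16:00.
Ravi ∩ Isla ∩ Freya: 10:15–10:30, 10:45–11:45, 15:15–16:00.
Common window lengths: 15, 60, 45 min; longest is 60.

60 minutes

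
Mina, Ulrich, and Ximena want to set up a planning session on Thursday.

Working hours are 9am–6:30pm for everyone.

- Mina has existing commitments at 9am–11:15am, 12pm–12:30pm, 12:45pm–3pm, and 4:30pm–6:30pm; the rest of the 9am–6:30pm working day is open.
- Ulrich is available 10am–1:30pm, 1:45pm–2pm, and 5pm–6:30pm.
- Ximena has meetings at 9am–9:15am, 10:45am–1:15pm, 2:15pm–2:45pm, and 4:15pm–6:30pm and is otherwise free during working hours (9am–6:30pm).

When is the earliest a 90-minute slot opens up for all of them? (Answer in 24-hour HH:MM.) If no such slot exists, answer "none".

none

Mina free within 09:00–18:30: 11:15–12:00, 12:30–12:45, 15:00–16:30.
Ximena free within 09:00–18:30: 09:15–10:45, 13:15–14:15, 14:45–16:15.
Mina ∩ Ulrich: 11:15–12:00, 12:30–12:45.
Mina ∩ Ulrich ∩ Ximena: (none).
Windows ≥ 90 min: (none).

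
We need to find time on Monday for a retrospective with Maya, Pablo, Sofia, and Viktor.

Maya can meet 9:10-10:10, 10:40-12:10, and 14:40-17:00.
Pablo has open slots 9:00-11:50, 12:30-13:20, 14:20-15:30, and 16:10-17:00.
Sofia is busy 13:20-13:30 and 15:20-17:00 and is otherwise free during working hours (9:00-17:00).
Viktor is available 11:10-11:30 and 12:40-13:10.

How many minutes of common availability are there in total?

20 minutes

Sofia free within 09:00–17:00: 09:00–13:20, 13:30–15:20.
Maya ∩ Pablo: 09:10–10:10, 10:40–11:50, 14:40–15:30, 16:10–17:00.
Maya ∩ Pablo ∩ Sofia: 09:10–10:10, 10:40–11:50, 14:40–15:20.
Maya ∩ Pablo ∩ Sofia ∩ Viktor: 11:10–11:30.
Total common minutes: 20.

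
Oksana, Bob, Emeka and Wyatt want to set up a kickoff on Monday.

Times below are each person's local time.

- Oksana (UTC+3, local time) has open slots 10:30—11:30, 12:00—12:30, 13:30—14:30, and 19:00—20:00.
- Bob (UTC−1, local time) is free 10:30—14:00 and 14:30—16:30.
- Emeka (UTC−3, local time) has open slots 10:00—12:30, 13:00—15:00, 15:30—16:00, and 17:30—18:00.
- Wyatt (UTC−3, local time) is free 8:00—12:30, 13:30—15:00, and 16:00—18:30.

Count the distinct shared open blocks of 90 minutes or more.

Oksana → UTC: 07:30–08:30, 09:00–09:30, 10:30–11:30, 16:00–17:00.
Bob → UTC: 11:30–15:00, 15:30–17:30.
Emeka → UTC: 13:00–15:30, 16:00–18:00, 18:30–19:00, 20:30–21:00.
Wyatt → UTC: 11:00–15:30, 16:30–18:00, 19:00–21:30.
Oksana ∩ Bob: 16:00–17:00.
Oksana ∩ Bob ∩ Emeka: 16:00–17:00.
Oksana ∩ Bob ∩ Emeka ∩ Wyatt: 16:30–17:00.
Windows ≥ 90 min: (none).
That's 0 windows.

0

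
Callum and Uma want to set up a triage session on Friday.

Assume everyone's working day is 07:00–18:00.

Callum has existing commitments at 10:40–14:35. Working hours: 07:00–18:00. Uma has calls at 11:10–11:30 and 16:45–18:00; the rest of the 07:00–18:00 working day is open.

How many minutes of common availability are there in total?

350 minutes

Callum free within 07:00–18:00: 07:00–10:40, 14:35–18:00.
Uma free within 07:00–18:00: 07:00–11:10, 11:30–16:45.
Callum ∩ Uma: 07:00–10:40, 14:35–16:45.
Total common minutes: 220 + 130 = 350.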